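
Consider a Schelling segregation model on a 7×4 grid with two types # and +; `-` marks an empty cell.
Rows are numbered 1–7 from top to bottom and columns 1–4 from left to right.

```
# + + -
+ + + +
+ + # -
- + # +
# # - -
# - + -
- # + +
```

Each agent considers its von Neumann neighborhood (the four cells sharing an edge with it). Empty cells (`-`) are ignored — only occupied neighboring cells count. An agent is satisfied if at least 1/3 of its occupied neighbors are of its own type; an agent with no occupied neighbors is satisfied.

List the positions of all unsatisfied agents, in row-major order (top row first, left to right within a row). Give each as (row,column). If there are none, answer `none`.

Row 1: (1,1)# 0/2 unhappy · (1,2)+ 2/3 ok · (1,3)+ 2/2 ok
Row 2: (2,1)+ 2/3 ok · (2,2)+ 4/4 ok · (2,3)+ 3/4 ok · (2,4)+ 1/1 ok
Row 3: (3,1)+ 2/2 ok · (3,2)+ 3/4 ok · (3,3)# 1/3 ok
Row 4: (4,2)+ 1/3 ok · (4,3)# 1/3 ok · (4,4)+ 0/1 unhappy
Row 5: (5,1)# 2/2 ok · (5,2)# 1/2 ok
Row 6: (6,1)# 1/1 ok · (6,3)+ 1/1 ok
Row 7: (7,2)# 0/1 unhappy · (7,3)+ 2/3 ok · (7,4)+ 1/1 ok

(1,1), (4,4), (7,2)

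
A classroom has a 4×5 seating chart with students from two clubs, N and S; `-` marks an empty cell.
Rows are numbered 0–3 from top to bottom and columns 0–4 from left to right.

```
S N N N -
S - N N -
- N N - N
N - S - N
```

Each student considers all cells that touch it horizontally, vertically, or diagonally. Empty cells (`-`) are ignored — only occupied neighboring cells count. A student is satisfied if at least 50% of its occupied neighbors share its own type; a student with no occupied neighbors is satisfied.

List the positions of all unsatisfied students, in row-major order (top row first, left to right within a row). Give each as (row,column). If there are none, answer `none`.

(0,0)S 1/2 ✓
(0,1)N 2/4 ✓
(0,2)N 4/4 ✓
(0,3)N 3/3 ✓
(1,0)S 1/3 ✗
(1,2)N 6/6 ✓
(1,3)N 5/5 ✓
(2,1)N 3/5 ✓
(2,2)N 3/4 ✓
(2,4)N 2/2 ✓
(3,0)N 1/1 ✓
(3,2)S 0/2 ✗
(3,4)N 1/1 ✓

(1,0), (3,2)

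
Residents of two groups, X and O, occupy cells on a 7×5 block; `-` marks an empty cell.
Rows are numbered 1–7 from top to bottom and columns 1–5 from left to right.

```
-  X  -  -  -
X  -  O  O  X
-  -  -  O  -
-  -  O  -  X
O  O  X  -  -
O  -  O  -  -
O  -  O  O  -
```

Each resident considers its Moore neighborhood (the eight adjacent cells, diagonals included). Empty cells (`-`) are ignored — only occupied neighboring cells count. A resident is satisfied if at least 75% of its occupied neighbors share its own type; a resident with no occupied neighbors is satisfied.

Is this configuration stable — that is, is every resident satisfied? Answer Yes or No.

(1,2)X 1/2 unhappy
(2,1)X 1/1 ok
(2,3)O 2/3 unhappy
(2,4)O 2/3 unhappy
(2,5)X 0/2 unhappy
(3,4)O 3/5 unhappy
(4,3)O 2/3 unhappy
(4,5)X 0/1 unhappy
(5,1)O 2/2 ok
(5,2)O 4/5 ok
(5,3)X 0/3 unhappy
(6,1)O 3/3 ok
(6,3)O 3/4 ok
(7,1)O 1/1 ok
(7,3)O 2/2 ok
(7,4)O 2/2 ok
For instance (1,2) has only 1/2 same-type neighbors, below 3/4.

No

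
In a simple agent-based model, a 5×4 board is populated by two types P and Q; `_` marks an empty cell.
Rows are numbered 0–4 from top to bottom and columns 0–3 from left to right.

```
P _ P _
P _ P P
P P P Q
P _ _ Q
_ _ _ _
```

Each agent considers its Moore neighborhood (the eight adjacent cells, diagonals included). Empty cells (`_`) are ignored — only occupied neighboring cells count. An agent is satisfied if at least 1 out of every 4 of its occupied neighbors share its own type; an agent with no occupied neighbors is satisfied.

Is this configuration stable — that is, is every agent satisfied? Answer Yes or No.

Yes

(0,0)P 1/1 ✓
(0,2)P 2/2 ✓
(1,0)P 3/3 ✓
(1,2)P 4/5 ✓
(1,3)P 3/4 ✓
(2,0)P 3/3 ✓
(2,1)P 5/5 ✓
(2,2)P 3/5 ✓
(2,3)Q 1/4 ✓
(3,0)P 2/2 ✓
(3,3)Q 1/2 ✓
All meet the threshold, so the configuration is stable.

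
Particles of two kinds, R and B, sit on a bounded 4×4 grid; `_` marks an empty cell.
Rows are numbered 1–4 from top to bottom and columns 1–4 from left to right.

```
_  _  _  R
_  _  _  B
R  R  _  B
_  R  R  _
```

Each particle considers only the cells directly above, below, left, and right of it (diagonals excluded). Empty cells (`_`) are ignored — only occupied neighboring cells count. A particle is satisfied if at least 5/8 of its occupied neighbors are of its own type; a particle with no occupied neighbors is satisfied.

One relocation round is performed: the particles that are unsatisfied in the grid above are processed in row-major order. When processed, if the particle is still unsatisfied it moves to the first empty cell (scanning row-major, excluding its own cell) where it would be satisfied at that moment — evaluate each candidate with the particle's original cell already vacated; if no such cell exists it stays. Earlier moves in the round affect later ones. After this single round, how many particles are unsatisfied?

Initially unsatisfied (in order): (1,4), (2,4).
  (1,4) → (1,1).
  (2,4): now satisfied by earlier moves; stays.
Resulting grid:
R _ _ _
_ _ _ B
R R _ B
_ R R _
All satisfied now.

0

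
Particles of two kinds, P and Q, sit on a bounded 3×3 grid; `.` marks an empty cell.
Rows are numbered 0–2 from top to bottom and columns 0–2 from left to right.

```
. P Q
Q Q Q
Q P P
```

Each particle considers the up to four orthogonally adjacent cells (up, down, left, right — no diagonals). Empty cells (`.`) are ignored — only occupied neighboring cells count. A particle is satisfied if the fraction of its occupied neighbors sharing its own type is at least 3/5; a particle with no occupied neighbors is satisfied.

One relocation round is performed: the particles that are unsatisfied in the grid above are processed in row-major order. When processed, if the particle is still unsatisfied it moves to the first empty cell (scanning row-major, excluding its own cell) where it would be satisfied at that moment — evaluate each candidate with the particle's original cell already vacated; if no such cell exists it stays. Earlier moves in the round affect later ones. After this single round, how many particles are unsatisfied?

6

Initially unsatisfied (in order): (0,1), (0,2), (1,1), (2,0), (2,1), (2,2).
  (0,1): no empty cell satisfies it; stays.
  (0,2): no empty cell satisfies it; stays.
  (1,1): no empty cell satisfies it; stays.
  (2,0): no empty cell satisfies it; stays.
  (2,1): no empty cell satisfies it; stays.
  (2,2): no empty cell satisfies it; stays.
Resulting grid:
. P Q
Q Q Q
Q P P
Unsatisfied now: (0,1), (0,2), (1,1), (2,0), (2,1), (2,2).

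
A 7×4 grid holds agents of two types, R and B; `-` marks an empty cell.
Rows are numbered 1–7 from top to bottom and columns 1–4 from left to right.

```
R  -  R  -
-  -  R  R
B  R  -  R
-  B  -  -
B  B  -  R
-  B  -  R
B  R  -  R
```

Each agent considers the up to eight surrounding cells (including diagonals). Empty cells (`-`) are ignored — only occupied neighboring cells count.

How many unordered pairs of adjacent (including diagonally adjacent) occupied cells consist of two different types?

Scan each occupied cell's neighbors to the right and below (and the two forward diagonals) so each pair is counted once.
From row 1: 0 unlike of 2 pairs (running 0/2).
From row 2: 0 unlike of 4 pairs (running 0/6).
From row 3: 2 unlike of 3 pairs (running 2/9).
From row 4: 0 unlike of 2 pairs (running 2/11).
From row 5: 0 unlike of 4 pairs (running 2/15).
From row 6: 1 unlike of 3 pairs (running 3/18).
From row 7: 1 unlike of 1 pairs (running 4/19).
Total adjacent occupied pairs: 19; unlike-type pairs: 4.

4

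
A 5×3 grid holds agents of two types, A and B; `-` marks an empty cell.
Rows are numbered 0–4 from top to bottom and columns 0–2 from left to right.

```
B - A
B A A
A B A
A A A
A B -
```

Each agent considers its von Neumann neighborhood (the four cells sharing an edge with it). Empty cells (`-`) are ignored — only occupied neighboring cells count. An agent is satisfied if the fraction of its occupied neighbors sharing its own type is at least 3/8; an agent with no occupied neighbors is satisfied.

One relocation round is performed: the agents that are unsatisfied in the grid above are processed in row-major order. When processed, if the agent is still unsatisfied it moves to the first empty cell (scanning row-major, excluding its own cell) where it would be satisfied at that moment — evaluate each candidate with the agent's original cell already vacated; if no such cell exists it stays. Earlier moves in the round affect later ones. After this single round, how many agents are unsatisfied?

2

Initially unsatisfied (in order): (1,0), (1,1), (2,0), (2,1), (4,1).
  (1,0) → (4,2).
  (1,1): now satisfied by earlier moves; stays.
  (2,0): now satisfied by earlier moves; stays.
  (2,1): no empty cell satisfies it; stays.
  (4,1): no empty cell satisfies it; stays.
Resulting grid:
B - A
- A A
A B A
A A A
A B B
Unsatisfied now: (2,1), (4,1).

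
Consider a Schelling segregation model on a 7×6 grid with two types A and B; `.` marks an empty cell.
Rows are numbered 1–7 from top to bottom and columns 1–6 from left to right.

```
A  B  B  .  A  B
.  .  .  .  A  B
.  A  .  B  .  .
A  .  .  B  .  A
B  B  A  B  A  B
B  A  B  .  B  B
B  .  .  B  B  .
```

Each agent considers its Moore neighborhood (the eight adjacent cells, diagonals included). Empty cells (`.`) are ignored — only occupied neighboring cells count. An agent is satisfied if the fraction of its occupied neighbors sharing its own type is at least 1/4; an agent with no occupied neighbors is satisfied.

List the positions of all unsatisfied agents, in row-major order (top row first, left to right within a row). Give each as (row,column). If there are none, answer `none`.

(1,1)A 0/1 ✗
(1,2)B 1/2 ✓
(1,3)B 1/1 ✓
(1,5)A 1/3 ✓
(1,6)B 1/3 ✓
(2,5)A 1/4 ✓
(2,6)B 1/3 ✓
(3,2)A 1/1 ✓
(3,4)B 1/2 ✓
(4,1)A 1/3 ✓
(4,4)B 2/4 ✓
(4,6)A 1/2 ✓
(5,1)B 2/4 ✓
(5,2)B 3/6 ✓
(5,3)A 1/5 ✗
(5,4)B 3/5 ✓
(5,5)A 1/6 ✗
(5,6)B 2/4 ✓
(6,1)B 3/4 ✓
(6,2)A 1/6 ✗
(6,3)B 3/5 ✓
(6,5)B 5/6 ✓
(6,6)B 3/4 ✓
(7,1)B 1/2 ✓
(7,4)B 3/3 ✓
(7,5)B 3/3 ✓

(1,1), (5,3), (5,5), (6,2)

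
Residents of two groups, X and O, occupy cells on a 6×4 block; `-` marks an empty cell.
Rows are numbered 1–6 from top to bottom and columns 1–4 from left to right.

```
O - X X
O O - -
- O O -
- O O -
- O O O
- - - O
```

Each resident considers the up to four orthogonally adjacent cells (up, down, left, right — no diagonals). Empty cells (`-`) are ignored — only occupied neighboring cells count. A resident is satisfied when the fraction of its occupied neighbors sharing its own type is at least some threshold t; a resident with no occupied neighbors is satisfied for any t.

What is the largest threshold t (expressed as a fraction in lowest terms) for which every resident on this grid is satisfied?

1/1

(1,1)O 1/1
(1,3)X 1/1
(1,4)X 1/1
(2,1)O 2/2
(2,2)O 2/2
(3,2)O 3/3
(3,3)O 2/2
(4,2)O 3/3
(4,3)O 3/3
(5,2)O 2/2
(5,3)O 3/3
(5,4)O 2/2
(6,4)O 1/1
The smallest same-type fraction is 1/1 at (1,1), which reduces to 1/1. Any threshold above that leaves this resident unsatisfied.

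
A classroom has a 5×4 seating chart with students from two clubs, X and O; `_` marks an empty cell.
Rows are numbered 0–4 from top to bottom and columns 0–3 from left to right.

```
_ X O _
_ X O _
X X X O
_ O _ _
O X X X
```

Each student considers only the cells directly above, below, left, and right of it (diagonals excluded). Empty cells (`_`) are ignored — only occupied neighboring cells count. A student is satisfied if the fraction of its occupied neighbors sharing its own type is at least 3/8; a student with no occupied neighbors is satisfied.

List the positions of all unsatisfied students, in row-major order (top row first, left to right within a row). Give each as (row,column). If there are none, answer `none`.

(0,1)X 1/2 ok
(0,2)O 1/2 ok
(1,1)X 2/3 ok
(1,2)O 1/3 unhappy
(2,0)X 1/1 ok
(2,1)X 3/4 ok
(2,2)X 1/3 unhappy
(2,3)O 0/1 unhappy
(3,1)O 0/2 unhappy
(4,0)O 0/1 unhappy
(4,1)X 1/3 unhappy
(4,2)X 2/2 ok
(4,3)X 1/1 ok

(1,2), (2,2), (2,3), (3,1), (4,0), (4,1)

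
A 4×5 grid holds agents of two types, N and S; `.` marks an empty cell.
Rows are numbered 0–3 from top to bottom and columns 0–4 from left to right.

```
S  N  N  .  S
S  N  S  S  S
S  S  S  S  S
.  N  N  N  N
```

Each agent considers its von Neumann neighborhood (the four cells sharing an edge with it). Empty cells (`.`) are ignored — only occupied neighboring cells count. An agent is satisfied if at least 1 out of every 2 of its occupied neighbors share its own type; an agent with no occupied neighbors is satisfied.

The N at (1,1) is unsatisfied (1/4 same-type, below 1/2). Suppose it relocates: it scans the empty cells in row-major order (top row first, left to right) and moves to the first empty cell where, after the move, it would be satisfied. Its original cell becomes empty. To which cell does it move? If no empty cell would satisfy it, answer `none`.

Vacating (1,1). Empty cells in order:
  (0,3): 1/3 same-type → still unsatisfied.
  (3,0): 1/2 same-type → satisfied — stop here.

(3,0)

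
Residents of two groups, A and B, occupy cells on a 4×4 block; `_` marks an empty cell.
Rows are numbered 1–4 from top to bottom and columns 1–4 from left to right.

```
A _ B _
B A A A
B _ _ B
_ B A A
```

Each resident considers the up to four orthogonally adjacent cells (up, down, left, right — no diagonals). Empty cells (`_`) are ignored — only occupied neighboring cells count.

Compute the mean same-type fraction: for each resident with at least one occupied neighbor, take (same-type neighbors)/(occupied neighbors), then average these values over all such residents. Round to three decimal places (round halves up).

(1,1)A 0/1
(1,3)B 0/1
(2,1)B 1/3
(2,2)A 1/2
(2,3)A 2/3
(2,4)A 1/2
(3,1)B 1/1
(3,4)B 0/2
(4,2)B 0/1
(4,3)A 1/2
(4,4)A 1/2
Sum over 11 residents: 0/1 + 0/1 + 1/3 + 1/2 + 2/3 + 1/2 + 1/1 + 0/2 + 0/1 + 1/2 + 1/2 = 4; mean = 4 ÷ 11 = 4/11 = 0.363636… → 0.364.

0.364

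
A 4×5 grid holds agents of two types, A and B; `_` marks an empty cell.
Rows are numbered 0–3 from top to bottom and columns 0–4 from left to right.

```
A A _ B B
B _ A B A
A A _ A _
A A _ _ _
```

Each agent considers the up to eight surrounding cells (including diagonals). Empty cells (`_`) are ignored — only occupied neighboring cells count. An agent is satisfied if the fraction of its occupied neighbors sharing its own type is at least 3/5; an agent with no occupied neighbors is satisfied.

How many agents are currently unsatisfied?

5

Row 0: (0,0)A 1/2 ✗ · (0,1)A 2/3 ✓ · (0,3)B 2/4 ✗ · (0,4)B 2/3 ✓
Row 1: (1,0)B 0/4 ✗ · (1,2)A 3/5 ✓ · (1,3)B 2/5 ✗ · (1,4)A 1/4 ✗
Row 2: (2,0)A 3/4 ✓ · (2,1)A 4/5 ✓ · (2,3)A 2/3 ✓
Row 3: (3,0)A 3/3 ✓ · (3,1)A 3/3 ✓
Unsatisfied: (0,0), (0,3), (1,0), (1,3), (1,4) — 5 in total.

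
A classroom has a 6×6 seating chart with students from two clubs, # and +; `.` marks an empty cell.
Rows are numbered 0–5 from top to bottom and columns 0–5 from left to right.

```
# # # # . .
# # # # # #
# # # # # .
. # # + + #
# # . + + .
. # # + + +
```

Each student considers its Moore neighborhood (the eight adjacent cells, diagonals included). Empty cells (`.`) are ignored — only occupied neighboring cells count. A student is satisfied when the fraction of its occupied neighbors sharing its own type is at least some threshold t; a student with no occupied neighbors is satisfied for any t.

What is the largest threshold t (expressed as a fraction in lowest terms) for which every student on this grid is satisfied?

Row 0: (0,0)# 3/3 · (0,1)# 5/5 · (0,2)# 5/5 · (0,3)# 4/4
Row 1: (1,0)# 5/5 · (1,1)# 8/8 · (1,2)# 8/8 · (1,3)# 7/7 · (1,4)# 5/5 · (1,5)# 2/2
Row 2: (2,0)# 4/4 · (2,1)# 7/7 · (2,2)# 7/8 · (2,3)# 6/8 · (2,4)# 5/7
Row 3: (3,1)# 6/6 · (3,2)# 5/7 · (3,3)+ 3/7 · (3,4)+ 3/6 · (3,5)# 1/3
Row 4: (4,0)# 3/3 · (4,1)# 5/5 · (4,3)+ 5/7 · (4,4)+ 6/7
Row 5: (5,1)# 3/3 · (5,2)# 2/4 · (5,3)+ 3/4 · (5,4)+ 4/4 · (5,5)+ 2/2
The smallest same-type fraction is 1/3 at (3,5), which reduces to 1/3. Any threshold above that leaves this student unsatisfied.

1/3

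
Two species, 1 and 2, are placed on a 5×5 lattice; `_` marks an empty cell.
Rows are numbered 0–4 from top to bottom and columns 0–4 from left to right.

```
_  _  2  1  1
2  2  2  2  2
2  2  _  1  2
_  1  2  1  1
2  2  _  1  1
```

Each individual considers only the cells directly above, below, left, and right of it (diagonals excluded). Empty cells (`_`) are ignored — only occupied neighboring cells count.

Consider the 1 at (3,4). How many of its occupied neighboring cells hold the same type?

Occupied neighbors of (3,4): (2,4)=2, (4,4)=1, (3,3)=1.
Same type (1): 2 of 3.

2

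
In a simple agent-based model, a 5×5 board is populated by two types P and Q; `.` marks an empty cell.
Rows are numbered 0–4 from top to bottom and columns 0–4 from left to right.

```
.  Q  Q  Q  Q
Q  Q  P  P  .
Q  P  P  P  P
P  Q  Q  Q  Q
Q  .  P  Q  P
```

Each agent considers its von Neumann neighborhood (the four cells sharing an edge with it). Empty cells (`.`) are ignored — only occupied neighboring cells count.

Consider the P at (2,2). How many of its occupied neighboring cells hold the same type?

3

Occupied neighbors of (2,2): (1,2)=P, (3,2)=Q, (2,1)=P, (2,3)=P.
Same type (P): 3 of 4.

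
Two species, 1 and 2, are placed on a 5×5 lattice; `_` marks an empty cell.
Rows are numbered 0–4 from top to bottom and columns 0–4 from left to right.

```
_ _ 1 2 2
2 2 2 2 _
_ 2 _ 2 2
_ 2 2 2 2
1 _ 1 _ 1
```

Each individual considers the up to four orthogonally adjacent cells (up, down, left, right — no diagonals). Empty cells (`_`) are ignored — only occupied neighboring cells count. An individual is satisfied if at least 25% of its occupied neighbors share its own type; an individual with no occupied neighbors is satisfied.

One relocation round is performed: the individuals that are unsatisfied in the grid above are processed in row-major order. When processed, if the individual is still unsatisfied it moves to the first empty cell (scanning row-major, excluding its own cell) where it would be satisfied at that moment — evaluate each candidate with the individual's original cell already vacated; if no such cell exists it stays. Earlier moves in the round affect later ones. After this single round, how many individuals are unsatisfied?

Initially unsatisfied (in order): (0,2), (4,2), (4,4).
  (0,2) → (3,0).
  (4,2) → (2,0).
  (4,4) → (4,1).
Resulting grid:
_ _ _ 2 2
2 2 2 2 _
1 2 _ 2 2
1 2 2 2 2
1 1 _ _ _
All satisfied now.

0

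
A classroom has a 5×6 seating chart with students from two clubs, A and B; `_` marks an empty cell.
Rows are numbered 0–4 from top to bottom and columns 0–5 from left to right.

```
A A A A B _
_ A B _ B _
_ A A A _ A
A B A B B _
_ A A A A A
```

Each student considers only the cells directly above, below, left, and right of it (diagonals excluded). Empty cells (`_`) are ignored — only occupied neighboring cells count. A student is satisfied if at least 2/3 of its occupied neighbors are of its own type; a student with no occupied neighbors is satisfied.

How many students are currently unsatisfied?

10

Row 0: (0,0)A 1/1 satisfied · (0,1)A 3/3 satisfied · (0,2)A 2/3 satisfied · (0,3)A 1/2 not · (0,4)B 1/2 not
Row 1: (1,1)A 2/3 satisfied · (1,2)B 0/3 not · (1,4)B 1/1 satisfied
Row 2: (2,1)A 2/3 satisfied · (2,2)A 3/4 satisfied · (2,3)A 1/2 not · (2,5)A 0/0 satisfied
Row 3: (3,0)A 0/1 not · (3,1)B 0/4 not · (3,2)A 2/4 not · (3,3)B 1/4 not · (3,4)B 1/2 not
Row 4: (4,1)A 1/2 not · (4,2)A 3/3 satisfied · (4,3)A 2/3 satisfied · (4,4)A 2/3 satisfied · (4,5)A 1/1 satisfied
Unsatisfied: (0,3), (0,4), (1,2), (2,3), (3,0), (3,1), (3,2), (3,3), (3,4), (4,1) — 10 in total.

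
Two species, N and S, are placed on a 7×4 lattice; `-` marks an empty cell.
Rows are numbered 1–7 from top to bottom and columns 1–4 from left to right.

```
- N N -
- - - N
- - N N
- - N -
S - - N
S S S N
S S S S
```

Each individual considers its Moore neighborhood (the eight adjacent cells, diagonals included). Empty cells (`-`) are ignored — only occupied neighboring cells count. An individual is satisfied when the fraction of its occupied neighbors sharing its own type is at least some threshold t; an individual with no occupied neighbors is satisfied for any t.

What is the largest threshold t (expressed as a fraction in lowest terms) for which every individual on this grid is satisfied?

(1,2)N 1/1
(1,3)N 2/2
(2,4)N 3/3
(3,3)N 3/3
(3,4)N 3/3
(4,3)N 3/3
(5,1)S 2/2
(5,4)N 2/3
(6,1)S 4/4
(6,2)S 6/6
(6,3)S 4/6
(6,4)N 1/4
(7,1)S 3/3
(7,2)S 5/5
(7,3)S 4/5
(7,4)S 2/3
The smallest same-type fraction is 1/4 at (6,4), which reduces to 1/4. Any threshold above that leaves this individual unsatisfied.

1/4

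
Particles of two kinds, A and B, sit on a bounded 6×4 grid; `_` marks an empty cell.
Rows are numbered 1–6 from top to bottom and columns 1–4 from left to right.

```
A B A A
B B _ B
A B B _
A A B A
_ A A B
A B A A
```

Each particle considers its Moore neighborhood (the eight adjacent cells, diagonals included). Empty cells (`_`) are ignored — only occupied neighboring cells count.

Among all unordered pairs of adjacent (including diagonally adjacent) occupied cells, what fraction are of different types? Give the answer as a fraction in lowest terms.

26/51

Scan each occupied cell's neighbors to the right and below (and the two forward diagonals) so each pair is counted once.
Row 1: A(1,1)–B(1,2)≠ A(1,1)–B(2,1)≠ A(1,1)–B(2,2)≠ B(1,2)–A(1,3)≠ B(1,2)–B(2,2)= B(1,2)–B(2,1)= A(1,3)–A(1,4)= A(1,3)–B(2,4)≠ A(1,3)–B(2,2)≠ A(1,4)–B(2,4)≠  → 7/10 unlike.
Row 2: B(2,1)–B(2,2)= B(2,1)–A(3,1)≠ B(2,1)–B(3,2)= B(2,2)–B(3,2)= B(2,2)–B(3,3)= B(2,2)–A(3,1)≠ B(2,4)–B(3,3)=  → 2/7 unlike.
Row 3: A(3,1)–B(3,2)≠ A(3,1)–A(4,1)= A(3,1)–A(4,2)= B(3,2)–B(3,3)= B(3,2)–A(4,2)≠ B(3,2)–B(4,3)= B(3,2)–A(4,1)≠ B(3,3)–B(4,3)= B(3,3)–A(4,4)≠ B(3,3)–A(4,2)≠  → 5/10 unlike.
Row 4: A(4,1)–A(4,2)= A(4,1)–A(5,2)= A(4,2)–B(4,3)≠ A(4,2)–A(5,2)= A(4,2)–A(5,3)= B(4,3)–A(4,4)≠ B(4,3)–A(5,3)≠ B(4,3)–B(5,4)= B(4,3)–A(5,2)≠ A(4,4)–B(5,4)≠ A(4,4)–A(5,3)=  → 5/11 unlike.
Row 5: A(5,2)–A(5,3)= A(5,2)–B(6,2)≠ A(5,2)–A(6,3)= A(5,2)–A(6,1)= A(5,3)–B(5,4)≠ A(5,3)–A(6,3)= A(5,3)–A(6,4)= A(5,3)–B(6,2)≠ B(5,4)–A(6,4)≠ B(5,4)–A(6,3)≠  → 5/10 unlike.
Row 6: A(6,1)–B(6,2)≠ B(6,2)–A(6,3)≠ A(6,3)–A(6,4)=  → 2/3 unlike.
Total adjacent occupied pairs: 51; unlike-type pairs: 26.
26/51 is already in lowest terms.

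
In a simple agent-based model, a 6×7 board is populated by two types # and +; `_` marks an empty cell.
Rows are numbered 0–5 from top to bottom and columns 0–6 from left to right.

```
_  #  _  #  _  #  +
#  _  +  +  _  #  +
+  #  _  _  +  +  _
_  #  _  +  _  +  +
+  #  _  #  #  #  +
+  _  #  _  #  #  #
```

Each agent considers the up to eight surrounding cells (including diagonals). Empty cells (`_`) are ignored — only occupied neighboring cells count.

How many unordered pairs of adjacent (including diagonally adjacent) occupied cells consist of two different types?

24

Scan each occupied cell's neighbors to the right and below (and the two forward diagonals) so each pair is counted once.
Row 0: #(0,1)–+(1,2)≠ #(0,1)–#(1,0)= #(0,3)–+(1,3)≠ #(0,3)–+(1,2)≠ #(0,5)–+(0,6)≠ #(0,5)–#(1,5)= #(0,5)–+(1,6)≠ +(0,6)–+(1,6)= +(0,6)–#(1,5)≠  → 6/9 unlike.
Row 1: #(1,0)–+(2,0)≠ #(1,0)–#(2,1)= +(1,2)–+(1,3)= +(1,2)–#(2,1)≠ +(1,3)–+(2,4)= #(1,5)–+(1,6)≠ #(1,5)–+(2,5)≠ #(1,5)–+(2,4)≠ +(1,6)–+(2,5)=  → 5/9 unlike.
Row 2: +(2,0)–#(2,1)≠ +(2,0)–#(3,1)≠ #(2,1)–#(3,1)= +(2,4)–+(2,5)= +(2,4)–+(3,5)= +(2,4)–+(3,3)= +(2,5)–+(3,5)= +(2,5)–+(3,6)=  → 2/8 unlike.
Row 3: #(3,1)–#(4,1)= #(3,1)–+(4,0)≠ +(3,3)–#(4,3)≠ +(3,3)–#(4,4)≠ +(3,5)–+(3,6)= +(3,5)–#(4,5)≠ +(3,5)–+(4,6)= +(3,5)–#(4,4)≠ +(3,6)–+(4,6)= +(3,6)–#(4,5)≠  → 6/10 unlike.
Row 4: +(4,0)–#(4,1)≠ +(4,0)–+(5,0)= #(4,1)–#(5,2)= #(4,1)–+(5,0)≠ #(4,3)–#(4,4)= #(4,3)–#(5,4)= #(4,3)–#(5,2)= #(4,4)–#(4,5)= #(4,4)–#(5,4)= #(4,4)–#(5,5)= #(4,5)–+(4,6)≠ #(4,5)–#(5,5)= #(4,5)–#(5,6)= #(4,5)–#(5,4)= +(4,6)–#(5,6)≠ +(4,6)–#(5,5)≠  → 5/16 unlike.
Row 5: #(5,4)–#(5,5)= #(5,5)–#(5,6)=  → 0/2 unlike.
Total adjacent occupied pairs: 54; unlike-type pairs: 24.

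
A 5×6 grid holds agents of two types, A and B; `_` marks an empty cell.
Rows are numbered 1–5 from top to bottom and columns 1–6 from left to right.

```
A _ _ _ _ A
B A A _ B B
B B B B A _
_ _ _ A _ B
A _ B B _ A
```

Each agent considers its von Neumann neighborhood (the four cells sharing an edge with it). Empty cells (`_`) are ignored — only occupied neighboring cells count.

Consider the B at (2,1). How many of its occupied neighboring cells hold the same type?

1

Occupied neighbors of (2,1): (1,1)=A, (3,1)=B, (2,2)=A.
Same type (B): 1 of 3.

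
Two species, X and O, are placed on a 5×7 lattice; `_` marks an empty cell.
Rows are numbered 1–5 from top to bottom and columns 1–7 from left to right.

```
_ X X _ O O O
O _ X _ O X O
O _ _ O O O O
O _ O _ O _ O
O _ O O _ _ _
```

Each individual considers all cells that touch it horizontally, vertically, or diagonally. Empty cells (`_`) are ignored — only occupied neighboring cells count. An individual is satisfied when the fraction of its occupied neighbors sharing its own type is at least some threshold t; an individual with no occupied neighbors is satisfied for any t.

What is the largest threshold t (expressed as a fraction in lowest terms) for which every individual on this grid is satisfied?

Row 1: (1,2)X 2/3 · (1,3)X 2/2 · (1,5)O 2/3 · (1,6)O 4/5 · (1,7)O 2/3
Row 2: (2,1)O 1/2 · (2,3)X 2/3 · (2,5)O 5/6 · (2,6)X 0/8 · (2,7)O 4/5
Row 3: (3,1)O 2/2 · (3,4)O 4/5 · (3,5)O 4/5 · (3,6)O 6/7 · (3,7)O 3/4
Row 4: (4,1)O 2/2 · (4,3)O 3/3 · (4,5)O 4/4 · (4,7)O 2/2
Row 5: (5,1)O 1/1 · (5,3)O 2/2 · (5,4)O 3/3
The smallest same-type fraction is 0/8 at (2,6), which reduces to 0/1. Any threshold above that leaves this individual unsatisfied.

0/1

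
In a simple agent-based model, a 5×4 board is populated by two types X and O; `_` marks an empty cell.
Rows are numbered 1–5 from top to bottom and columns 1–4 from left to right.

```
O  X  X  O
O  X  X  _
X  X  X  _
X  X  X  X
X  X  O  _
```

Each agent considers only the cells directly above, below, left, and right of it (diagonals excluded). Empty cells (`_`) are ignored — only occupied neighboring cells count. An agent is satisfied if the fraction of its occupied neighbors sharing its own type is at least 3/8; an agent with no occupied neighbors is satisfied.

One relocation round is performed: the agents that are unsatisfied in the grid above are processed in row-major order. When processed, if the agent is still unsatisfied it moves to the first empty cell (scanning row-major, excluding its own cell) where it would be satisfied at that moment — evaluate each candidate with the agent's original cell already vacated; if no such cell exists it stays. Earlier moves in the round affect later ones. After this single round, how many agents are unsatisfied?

2

Initially unsatisfied (in order): (1,4), (2,1), (5,3).
  (1,4) → (5,4).
  (2,1): no empty cell satisfies it; stays.
  (5,3): no empty cell satisfies it; stays.
Resulting grid:
O X X _
O X X _
X X X _
X X X X
X X O O
Unsatisfied now: (2,1), (5,3).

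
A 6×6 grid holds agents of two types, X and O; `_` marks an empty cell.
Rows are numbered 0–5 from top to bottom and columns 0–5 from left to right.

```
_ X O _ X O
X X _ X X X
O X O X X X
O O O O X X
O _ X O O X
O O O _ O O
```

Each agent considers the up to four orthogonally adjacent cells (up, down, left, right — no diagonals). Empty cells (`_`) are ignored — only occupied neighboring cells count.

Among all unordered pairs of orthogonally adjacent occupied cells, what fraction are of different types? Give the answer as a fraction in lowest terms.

Scan each occupied cell's neighbors to the right and below so each pair is counted once.
Row 0: X(0,1)–O(0,2)≠ X(0,1)–X(1,1)= X(0,4)–O(0,5)≠ X(0,4)–X(1,4)= O(0,5)–X(1,5)≠  → 3/5 unlike.
Row 1: X(1,0)–X(1,1)= X(1,0)–O(2,0)≠ X(1,1)–X(2,1)= X(1,3)–X(1,4)= X(1,3)–X(2,3)= X(1,4)–X(1,5)= X(1,4)–X(2,4)= X(1,5)–X(2,5)=  → 1/8 unlike.
Row 2: O(2,0)–X(2,1)≠ O(2,0)–O(3,0)= X(2,1)–O(2,2)≠ X(2,1)–O(3,1)≠ O(2,2)–X(2,3)≠ O(2,2)–O(3,2)= X(2,3)–X(2,4)= X(2,3)–O(3,3)≠ X(2,4)–X(2,5)= X(2,4)–X(3,4)= X(2,5)–X(3,5)=  → 5/11 unlike.
Row 3: O(3,0)–O(3,1)= O(3,0)–O(4,0)= O(3,1)–O(3,2)= O(3,2)–O(3,3)= O(3,2)–X(4,2)≠ O(3,3)–X(3,4)≠ O(3,3)–O(4,3)= X(3,4)–X(3,5)= X(3,4)–O(4,4)≠ X(3,5)–X(4,5)=  → 3/10 unlike.
Row 4: O(4,0)–O(5,0)= X(4,2)–O(4,3)≠ X(4,2)–O(5,2)≠ O(4,3)–O(4,4)= O(4,4)–X(4,5)≠ O(4,4)–O(5,4)= X(4,5)–O(5,5)≠  → 4/7 unlike.
Row 5: O(5,0)–O(5,1)= O(5,1)–O(5,2)= O(5,4)–O(5,5)=  → 0/3 unlike.
Total adjacent occupied pairs: 44; unlike-type pairs: 16.
16/44 reduces to 4/11.

4/11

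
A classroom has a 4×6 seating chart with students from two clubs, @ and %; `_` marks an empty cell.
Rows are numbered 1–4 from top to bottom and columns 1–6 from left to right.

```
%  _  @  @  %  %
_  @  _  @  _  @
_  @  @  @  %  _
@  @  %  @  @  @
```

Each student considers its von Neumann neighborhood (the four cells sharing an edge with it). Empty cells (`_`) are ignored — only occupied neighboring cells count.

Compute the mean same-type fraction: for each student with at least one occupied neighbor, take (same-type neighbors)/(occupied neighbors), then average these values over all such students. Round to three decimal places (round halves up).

0.652

Row 1: (1,1)% — no occupied neighbors · (1,3)@ 1/1 · (1,4)@ 2/3 · (1,5)% 1/2 · (1,6)% 1/2
Row 2: (2,2)@ 1/1 · (2,4)@ 2/2 · (2,6)@ 0/1
Row 3: (3,2)@ 3/3 · (3,3)@ 2/3 · (3,4)@ 3/4 · (3,5)% 0/2
Row 4: (4,1)@ 1/1 · (4,2)@ 2/3 · (4,3)% 0/3 · (4,4)@ 2/3 · (4,5)@ 2/3 · (4,6)@ 1/1
Sum over 17 students: 1/1 + 2/3 + 1/2 + 1/2 + 1/1 + 2/2 + 0/1 + 3/3 + 2/3 + 3/4 + 0/2 + 1/1 + 2/3 + 0/3 + 2/3 + 2/3 + 1/1 = 133/12; mean = 133/12 ÷ 17 = 133/204 = 0.651960… → 0.652.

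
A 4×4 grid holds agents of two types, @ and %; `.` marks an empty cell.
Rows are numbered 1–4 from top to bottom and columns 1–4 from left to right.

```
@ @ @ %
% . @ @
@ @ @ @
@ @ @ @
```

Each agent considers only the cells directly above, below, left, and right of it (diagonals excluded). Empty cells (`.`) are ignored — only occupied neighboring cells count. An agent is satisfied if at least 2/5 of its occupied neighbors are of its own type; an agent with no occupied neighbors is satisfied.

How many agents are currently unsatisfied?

(1,1)@ 1/2 ok
(1,2)@ 2/2 ok
(1,3)@ 2/3 ok
(1,4)% 0/2 unhappy
(2,1)% 0/2 unhappy
(2,3)@ 3/3 ok
(2,4)@ 2/3 ok
(3,1)@ 2/3 ok
(3,2)@ 3/3 ok
(3,3)@ 4/4 ok
(3,4)@ 3/3 ok
(4,1)@ 2/2 ok
(4,2)@ 3/3 ok
(4,3)@ 3/3 ok
(4,4)@ 2/2 ok
Unsatisfied: (1,4), (2,1) — 2 in total.

2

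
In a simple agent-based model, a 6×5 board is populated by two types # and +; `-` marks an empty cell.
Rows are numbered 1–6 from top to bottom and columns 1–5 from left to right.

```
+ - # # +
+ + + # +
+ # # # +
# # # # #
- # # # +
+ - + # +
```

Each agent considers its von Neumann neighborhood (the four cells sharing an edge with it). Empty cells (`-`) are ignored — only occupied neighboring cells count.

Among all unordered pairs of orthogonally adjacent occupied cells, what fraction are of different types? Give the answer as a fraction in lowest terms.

3/8

Scan each occupied cell's neighbors to the right and below so each pair is counted once.
Row 1: +(1,1)–+(2,1)= #(1,3)–#(1,4)= #(1,3)–+(2,3)≠ #(1,4)–+(1,5)≠ #(1,4)–#(2,4)= +(1,5)–+(2,5)=  → 2/6 unlike.
Row 2: +(2,1)–+(2,2)= +(2,1)–+(3,1)= +(2,2)–+(2,3)= +(2,2)–#(3,2)≠ +(2,3)–#(2,4)≠ +(2,3)–#(3,3)≠ #(2,4)–+(2,5)≠ #(2,4)–#(3,4)= +(2,5)–+(3,5)=  → 4/9 unlike.
Row 3: +(3,1)–#(3,2)≠ +(3,1)–#(4,1)≠ #(3,2)–#(3,3)= #(3,2)–#(4,2)= #(3,3)–#(3,4)= #(3,3)–#(4,3)= #(3,4)–+(3,5)≠ #(3,4)–#(4,4)= +(3,5)–#(4,5)≠  → 4/9 unlike.
Row 4: #(4,1)–#(4,2)= #(4,2)–#(4,3)= #(4,2)–#(5,2)= #(4,3)–#(4,4)= #(4,3)–#(5,3)= #(4,4)–#(4,5)= #(4,4)–#(5,4)= #(4,5)–+(5,5)≠  → 1/8 unlike.
Row 5: #(5,2)–#(5,3)= #(5,3)–#(5,4)= #(5,3)–+(6,3)≠ #(5,4)–+(5,5)≠ #(5,4)–#(6,4)= +(5,5)–+(6,5)=  → 2/6 unlike.
Row 6: +(6,3)–#(6,4)≠ #(6,4)–+(6,5)≠  → 2/2 unlike.
Total adjacent occupied pairs: 40; unlike-type pairs: 15.
15/40 reduces to 3/8.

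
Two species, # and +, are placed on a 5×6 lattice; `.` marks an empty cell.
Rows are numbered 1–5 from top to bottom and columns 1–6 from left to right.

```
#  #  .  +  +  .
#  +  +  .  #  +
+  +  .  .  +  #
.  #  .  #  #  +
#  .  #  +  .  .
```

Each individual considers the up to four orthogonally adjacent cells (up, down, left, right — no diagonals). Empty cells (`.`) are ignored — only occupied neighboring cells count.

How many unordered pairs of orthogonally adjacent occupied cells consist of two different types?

Scan each occupied cell's neighbors to the right and below so each pair is counted once.
From row 1: 2 unlike of 5 pairs (running 2/5).
From row 2: 5 unlike of 7 pairs (running 7/12).
From row 3: 4 unlike of 5 pairs (running 11/17).
From row 4: 2 unlike of 3 pairs (running 13/20).
From row 5: 1 unlike of 1 pairs (running 14/21).
Total adjacent occupied pairs: 21; unlike-type pairs: 14.

14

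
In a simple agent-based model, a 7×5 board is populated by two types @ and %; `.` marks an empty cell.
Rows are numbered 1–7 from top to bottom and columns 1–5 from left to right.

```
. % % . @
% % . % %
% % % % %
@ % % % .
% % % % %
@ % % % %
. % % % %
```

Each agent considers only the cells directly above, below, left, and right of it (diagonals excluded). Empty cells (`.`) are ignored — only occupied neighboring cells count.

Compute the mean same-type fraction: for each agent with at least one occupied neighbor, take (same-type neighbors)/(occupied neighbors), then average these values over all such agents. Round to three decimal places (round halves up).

(1,2)% 2/2
(1,3)% 1/1
(1,5)@ 0/1
(2,1)% 2/2
(2,2)% 3/3
(2,4)% 2/2
(2,5)% 2/3
(3,1)% 2/3
(3,2)% 4/4
(3,3)% 3/3
(3,4)% 4/4
(3,5)% 2/2
(4,1)@ 0/3
(4,2)% 3/4
(4,3)% 4/4
(4,4)% 3/3
(5,1)% 1/3
(5,2)% 4/4
(5,3)% 4/4
(5,4)% 4/4
(5,5)% 2/2
(6,1)@ 0/2
(6,2)% 3/4
(6,3)% 4/4
(6,4)% 4/4
(6,5)% 3/3
(7,2)% 2/2
(7,3)% 3/3
(7,4)% 3/3
(7,5)% 2/2
Sum over 30 agents: 2/2 + 1/1 + 0/1 + 2/2 + 3/3 + 2/2 + 2/3 + 2/3 + 4/4 + 3/3 + 4/4 + 2/2 + 0/3 + 3/4 + 4/4 + 3/3 + 1/3 + 4/4 + 4/4 + 4/4 + 2/2 + 0/2 + 3/4 + 4/4 + 4/4 + 3/3 + 2/2 + 3/3 + 3/3 + 2/2 = 151/6; mean = 151/6 ÷ 30 = 151/180 = 0.838888… → 0.839.

0.839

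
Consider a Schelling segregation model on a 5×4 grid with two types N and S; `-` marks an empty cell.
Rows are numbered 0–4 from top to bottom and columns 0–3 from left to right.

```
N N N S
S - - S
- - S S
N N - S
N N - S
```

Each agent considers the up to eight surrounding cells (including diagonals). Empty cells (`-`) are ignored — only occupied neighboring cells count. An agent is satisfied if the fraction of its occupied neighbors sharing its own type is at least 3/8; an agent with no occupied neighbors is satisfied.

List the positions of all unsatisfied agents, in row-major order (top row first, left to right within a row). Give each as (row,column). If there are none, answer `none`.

(0,2), (1,0)

Row 0: (0,0)N 1/2 ok · (0,1)N 2/3 ok · (0,2)N 1/3 unhappy · (0,3)S 1/2 ok
Row 1: (1,0)S 0/2 unhappy · (1,3)S 3/4 ok
Row 2: (2,2)S 3/4 ok · (2,3)S 3/3 ok
Row 3: (3,0)N 3/3 ok · (3,1)N 3/4 ok · (3,3)S 3/3 ok
Row 4: (4,0)N 3/3 ok · (4,1)N 3/3 ok · (4,3)S 1/1 ok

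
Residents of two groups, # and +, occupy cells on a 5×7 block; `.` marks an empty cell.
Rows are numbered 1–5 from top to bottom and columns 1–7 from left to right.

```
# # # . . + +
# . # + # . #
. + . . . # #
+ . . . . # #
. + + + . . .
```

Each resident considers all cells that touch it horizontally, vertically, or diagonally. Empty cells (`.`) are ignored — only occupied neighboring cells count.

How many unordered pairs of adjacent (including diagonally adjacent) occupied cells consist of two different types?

Scan each occupied cell's neighbors to the right and below (and the two forward diagonals) so each pair is counted once.
Row 1: #(1,1)–#(1,2)= #(1,1)–#(2,1)= #(1,2)–#(1,3)= #(1,2)–#(2,3)= #(1,2)–#(2,1)= #(1,3)–#(2,3)= #(1,3)–+(2,4)≠ +(1,6)–+(1,7)= +(1,6)–#(2,7)≠ +(1,6)–#(2,5)≠ +(1,7)–#(2,7)≠  → 4/11 unlike.
Row 2: #(2,1)–+(3,2)≠ #(2,3)–+(2,4)≠ #(2,3)–+(3,2)≠ +(2,4)–#(2,5)≠ #(2,5)–#(3,6)= #(2,7)–#(3,7)= #(2,7)–#(3,6)=  → 4/7 unlike.
Row 3: +(3,2)–+(4,1)= #(3,6)–#(3,7)= #(3,6)–#(4,6)= #(3,6)–#(4,7)= #(3,7)–#(4,7)= #(3,7)–#(4,6)=  → 0/6 unlike.
Row 4: +(4,1)–+(5,2)= #(4,6)–#(4,7)=  → 0/2 unlike.
Row 5: +(5,2)–+(5,3)= +(5,3)–+(5,4)=  → 0/2 unlike.
Total adjacent occupied pairs: 28; unlike-type pairs: 8.

8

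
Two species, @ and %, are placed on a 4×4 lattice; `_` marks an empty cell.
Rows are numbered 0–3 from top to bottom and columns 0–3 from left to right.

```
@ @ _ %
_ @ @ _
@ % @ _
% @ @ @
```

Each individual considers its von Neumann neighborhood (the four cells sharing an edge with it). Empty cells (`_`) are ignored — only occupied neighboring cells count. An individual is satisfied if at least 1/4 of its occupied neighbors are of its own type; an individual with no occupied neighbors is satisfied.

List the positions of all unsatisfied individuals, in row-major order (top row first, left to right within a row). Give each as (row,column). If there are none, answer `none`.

(2,0), (2,1), (3,0)

(0,0)@ 1/1 ✓
(0,1)@ 2/2 ✓
(0,3)% 0/0 ✓
(1,1)@ 2/3 ✓
(1,2)@ 2/2 ✓
(2,0)@ 0/2 ✗
(2,1)% 0/4 ✗
(2,2)@ 2/3 ✓
(3,0)% 0/2 ✗
(3,1)@ 1/3 ✓
(3,2)@ 3/3 ✓
(3,3)@ 1/1 ✓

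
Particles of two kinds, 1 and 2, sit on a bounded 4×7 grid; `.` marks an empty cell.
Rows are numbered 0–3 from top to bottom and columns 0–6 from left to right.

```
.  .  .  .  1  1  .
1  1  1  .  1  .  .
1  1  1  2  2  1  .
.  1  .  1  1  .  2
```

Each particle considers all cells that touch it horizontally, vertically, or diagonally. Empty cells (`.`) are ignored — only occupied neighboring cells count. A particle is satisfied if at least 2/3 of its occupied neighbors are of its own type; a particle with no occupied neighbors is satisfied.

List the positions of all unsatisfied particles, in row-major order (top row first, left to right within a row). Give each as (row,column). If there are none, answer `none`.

Row 0: (0,4)1 2/2 ✓ · (0,5)1 2/2 ✓
Row 1: (1,0)1 3/3 ✓ · (1,1)1 5/5 ✓ · (1,2)1 3/4 ✓ · (1,4)1 3/5 ✗
Row 2: (2,0)1 4/4 ✓ · (2,1)1 6/6 ✓ · (2,2)1 5/6 ✓ · (2,3)2 1/6 ✗ · (2,4)2 1/5 ✗ · (2,5)1 2/4 ✗
Row 3: (3,1)1 3/3 ✓ · (3,3)1 2/4 ✗ · (3,4)1 2/4 ✗ · (3,6)2 0/1 ✗

(1,4), (2,3), (2,4), (2,5), (3,3), (3,4), (3,6)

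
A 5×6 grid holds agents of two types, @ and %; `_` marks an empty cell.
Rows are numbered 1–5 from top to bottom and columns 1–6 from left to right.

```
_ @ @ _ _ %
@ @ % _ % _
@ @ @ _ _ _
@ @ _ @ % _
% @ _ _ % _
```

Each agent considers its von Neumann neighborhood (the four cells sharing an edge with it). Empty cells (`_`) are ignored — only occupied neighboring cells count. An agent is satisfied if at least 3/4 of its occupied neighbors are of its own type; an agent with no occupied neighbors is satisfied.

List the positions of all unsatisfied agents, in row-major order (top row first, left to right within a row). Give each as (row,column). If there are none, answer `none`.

(1,3), (2,3), (3,3), (4,1), (4,4), (4,5), (5,1), (5,2)

Row 1: (1,2)@ 2/2 ok · (1,3)@ 1/2 unhappy · (1,6)% 0/0 ok
Row 2: (2,1)@ 2/2 ok · (2,2)@ 3/4 ok · (2,3)% 0/3 unhappy · (2,5)% 0/0 ok
Row 3: (3,1)@ 3/3 ok · (3,2)@ 4/4 ok · (3,3)@ 1/2 unhappy
Row 4: (4,1)@ 2/3 unhappy · (4,2)@ 3/3 ok · (4,4)@ 0/1 unhappy · (4,5)% 1/2 unhappy
Row 5: (5,1)% 0/2 unhappy · (5,2)@ 1/2 unhappy · (5,5)% 1/1 ok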